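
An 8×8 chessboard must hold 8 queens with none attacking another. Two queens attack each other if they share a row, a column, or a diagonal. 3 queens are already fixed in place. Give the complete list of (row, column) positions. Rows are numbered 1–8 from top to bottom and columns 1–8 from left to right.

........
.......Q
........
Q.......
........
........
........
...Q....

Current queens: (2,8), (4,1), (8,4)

(1,2) (2,8) (3,6) (4,1) (5,3) (6,5) (7,7) (8,4)

Row 1: attacked by (2,8)→{7,8}; (4,1)→{1,4}; (8,4)→{4}. Safe: 2, 3, 5, 6. Place at column 2.
Row 3: attacked by (1,2)→{2,4}; (2,8)→{7,8}; (4,1)→{1,2}; (8,4)→{4}. Safe: 3, 5, 6. Place at column 6.
Row 5: attacked by (1,2)→{2,6}; (2,8)→{5,8}; (3,6)→{4,6,8}; (4,1)→{1,2}; (8,4)→{1,4,7}. Safe: 3. Place at column 3.
Row 6: attacked by (1,2)→{2,7}; (2,8)→{4,8}; (3,6)→{3,6}; (4,1)→{1,3}; (5,3)→{2,3,4}; (8,4)→{2,4,6}. Safe: 5. Place at column 5.
Row 7: attacked by (1,2)→{2,8}; (2,8)→{3,8}; (3,6)→{2,6}; (4,1)→{1,4}; (5,3)→{1,3,5}; (6,5)→{4,5,6}; (8,4)→{3,4,5}. Safe: 7. Place at column 7.
Columns [2, 8, 6, 1, 3, 5, 7, 4], r−c [-1, -6, -3, 3, 2, 1, 0, 4], r+c [3, 10, 9, 5, 8, 11, 14, 12] are all distinct, so no two queens attack.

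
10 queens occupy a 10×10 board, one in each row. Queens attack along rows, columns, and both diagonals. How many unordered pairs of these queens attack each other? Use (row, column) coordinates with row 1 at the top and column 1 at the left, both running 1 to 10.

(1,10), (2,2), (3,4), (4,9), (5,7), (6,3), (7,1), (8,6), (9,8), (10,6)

1

Same column: (8,6)–(10,6) (column 6).
Total attacking pairs: 1.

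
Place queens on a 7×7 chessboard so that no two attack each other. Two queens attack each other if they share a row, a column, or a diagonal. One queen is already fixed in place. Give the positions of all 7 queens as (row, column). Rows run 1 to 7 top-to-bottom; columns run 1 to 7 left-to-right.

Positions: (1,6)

(1,6) (2,3) (3,5) (4,7) (5,1) (6,4) (7,2)

Row 2: attacked by (1,6)→{5,6,7}. Safe: 1, 2, 3, 4. Place at column 3.
Row 3: attacked by (1,6)→{4,6}; (2,3)→{2,3,4}. Safe: 1, 5, 7. Place at column 5.
Row 4: attacked by (1,6)→{3,6}; (2,3)→{1,3,5}; (3,5)→{4,5,6}. Safe: 2, 7. Place at column 7.
Row 5: attacked by (1,6)→{2,6}; (2,3)→{3,6}; (3,5)→{3,5,7}; (4,7)→{6,7}. Safe: 1, 4. Place at column 1.
Row 6: attacked by (1,6)→{1,6}; (2,3)→{3,7}; (3,5)→{2,5}; (4,7)→{5,7}; (5,1)→{1,2}. Safe: 4. Place at column 4.
Row 7: attacked by (1,6)→{6}; (2,3)→{3}; (3,5)→{1,5}; (4,7)→{4,7}; (5,1)→{1,3}; (6,4)→{3,4,5}. Safe: 2. Place at column 2.
Columns [6, 3, 5, 7, 1, 4, 2], r−c [-5, -1, -2, -3, 4, 2, 5], r+c [7, 5, 8, 11, 6, 10, 9] are all distinct, so no two queens attack.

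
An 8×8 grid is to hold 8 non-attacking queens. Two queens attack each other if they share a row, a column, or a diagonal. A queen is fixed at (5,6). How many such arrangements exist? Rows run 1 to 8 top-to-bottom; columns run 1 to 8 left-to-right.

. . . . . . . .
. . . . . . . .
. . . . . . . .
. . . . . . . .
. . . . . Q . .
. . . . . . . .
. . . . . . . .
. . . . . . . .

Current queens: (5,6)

Branch on row 1: col 1 → 0; col 3 → 2; col 4 → 6; col 5 → 0; col 7 → 3; col 8 → 1.
Sum: 0 + 2 + 6 + 0 + 3 + 1 = 12.

12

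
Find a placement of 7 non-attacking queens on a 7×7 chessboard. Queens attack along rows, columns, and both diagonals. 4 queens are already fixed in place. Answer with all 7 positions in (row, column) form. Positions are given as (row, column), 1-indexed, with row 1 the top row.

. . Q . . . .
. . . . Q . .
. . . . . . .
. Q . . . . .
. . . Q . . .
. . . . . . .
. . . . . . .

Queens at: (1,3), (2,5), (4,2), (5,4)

Row 3: attacked by (1,3)→{1,3,5}; (2,5)→{4,5,6}; (4,2)→{1,2,3}; (5,4)→{2,4,6}. Safe: 7. Place at column 7.
Row 6: attacked by (1,3)→{3}; (2,5)→{1,5}; (3,7)→{4,7}; (4,2)→{2,4}; (5,4)→{3,4,5}. Safe: 6. Place at column 6.
Row 7: attacked by (1,3)→{3}; (2,5)→{5}; (3,7)→{3,7}; (4,2)→{2,5}; (5,4)→{2,4,6}; (6,6)→{5,6,7}. Safe: 1. Place at column 1.
Columns [3, 5, 7, 2, 4, 6, 1], r−c [-2, -3, -4, 2, 1, 0, 6], r+c [4, 7, 10, 6, 9, 12, 8] are all distinct, so no two queens attack.

(1,3) (2,5) (3,7) (4,2) (5,4) (6,6) (7,1)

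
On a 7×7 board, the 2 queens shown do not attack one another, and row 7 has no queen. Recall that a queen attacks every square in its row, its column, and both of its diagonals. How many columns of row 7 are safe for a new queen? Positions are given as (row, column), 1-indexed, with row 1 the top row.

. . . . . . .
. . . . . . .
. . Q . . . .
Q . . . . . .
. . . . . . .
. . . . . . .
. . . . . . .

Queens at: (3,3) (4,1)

(3,3) attacks row 7 at column 3 and diagonals 7.
(4,1) attacks row 7 at column 1 and diagonals 4.
Attacked columns: {1, 3, 4, 7}. Safe: {2, 5, 6}.

3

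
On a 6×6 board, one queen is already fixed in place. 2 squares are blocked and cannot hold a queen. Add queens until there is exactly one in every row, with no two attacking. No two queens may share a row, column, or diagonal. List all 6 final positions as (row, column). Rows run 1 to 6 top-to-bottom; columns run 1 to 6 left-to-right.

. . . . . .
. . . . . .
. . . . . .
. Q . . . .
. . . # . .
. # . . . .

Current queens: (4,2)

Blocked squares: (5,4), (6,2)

(1,4) (2,1) (3,5) (4,2) (5,6) (6,3)

Row 1: attacked by (4,2)→{2,5}. Safe: 1, 3, 4, 6. Place at column 4.
Row 2: attacked by (1,4)→{3,4,5}; (4,2)→{2,4}. Safe: 1, 6. Place at column 1.
Row 3: attacked by (1,4)→{2,4,6}; (2,1)→{1,2}; (4,2)→{1,2,3}. Safe: 5. Place at column 5.
Row 5: attacked by (1,4)→{4}; (2,1)→{1,4}; (3,5)→{3,5}; (4,2)→{1,2,3}. Blocked: 4. Safe: 6. Place at column 6.
Row 6: attacked by (1,4)→{4}; (2,1)→{1,5}; (3,5)→{2,5}; (4,2)→{2,4}; (5,6)→{5,6}. Blocked: 2. Safe: 3. Place at column 3.
Columns [4, 1, 5, 2, 6, 3], r−c [-3, 1, -2, 2, -1, 3], r+c [5, 3, 8, 6, 11, 9] are all distinct, so no two queens attack.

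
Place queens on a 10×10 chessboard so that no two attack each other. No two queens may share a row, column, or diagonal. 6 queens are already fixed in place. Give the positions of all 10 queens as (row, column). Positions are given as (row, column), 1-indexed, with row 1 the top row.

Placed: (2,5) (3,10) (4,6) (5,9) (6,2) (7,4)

(1,1) (2,5) (3,10) (4,6) (5,9) (6,2) (7,4) (8,7) (9,3) (10,8)

Row 1: attacked by (2,5)→{4,5,6}; (3,10)→{8,10}; (4,6)→{3,6,9}; (5,9)→{5,9}; (6,2)→{2,7}; (7,4)→{4,10}. Safe: 1. Place at column 1.
Row 8: attacked by (1,1)→{1,8}; (2,5)→{5}; (3,10)→{5,10}; (4,6)→{2,6,10}; (5,9)→{6,9}; (6,2)→{2,4}; (7,4)→{3,4,5}. Safe: 7. Place at column 7.
Row 9: attacked by (1,1)→{1,9}; (2,5)→{5}; (3,10)→{4,10}; (4,6)→{1,6}; (5,9)→{5,9}; (6,2)→{2,5}; (7,4)→{2,4,6}; (8,7)→{6,7,8}. Safe: 3. Place at column 3.
Row 10: attacked by (1,1)→{1,10}; (2,5)→{5}; (3,10)→{3,10}; (4,6)→{6}; (5,9)→{4,9}; (6,2)→{2,6}; (7,4)→{1,4,7}; (8,7)→{5,7,9}; (9,3)→{2,3,4}. Safe: 8. Place at column 8.
Columns [1, 5, 10, 6, 9, 2, 4, 7, 3, 8], r−c [0, -3, -7, -2, -4, 4, 3, 1, 6, 2], r+c [2, 7, 13, 10, 14, 8, 11, 15, 12, 18] are all distinct, so no two queens attack.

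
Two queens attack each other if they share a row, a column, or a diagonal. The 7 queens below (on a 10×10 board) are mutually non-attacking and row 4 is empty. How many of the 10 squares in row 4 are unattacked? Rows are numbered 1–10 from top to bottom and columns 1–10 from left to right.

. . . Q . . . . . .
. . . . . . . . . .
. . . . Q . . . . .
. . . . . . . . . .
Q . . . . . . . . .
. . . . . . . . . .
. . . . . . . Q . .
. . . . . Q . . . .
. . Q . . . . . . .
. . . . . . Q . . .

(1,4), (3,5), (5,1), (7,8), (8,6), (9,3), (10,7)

1

(1,4) attacks row 4 at column 4 and diagonals 1, 7.
(3,5) attacks row 4 at column 5 and diagonals 4, 6.
(5,1) attacks row 4 at column 1 and diagonals 2.
(7,8) attacks row 4 at column 8 and diagonals 5.
(8,6) attacks row 4 at column 6 and diagonals 2, 10.
(9,3) attacks row 4 at column 3 and diagonals 8.
(10,7) attacks row 4 at column 7 and diagonals 1.
Attacked columns: {1, 2, 3, 4, 5, 6, 7, 8, 10}. Safe: {9}.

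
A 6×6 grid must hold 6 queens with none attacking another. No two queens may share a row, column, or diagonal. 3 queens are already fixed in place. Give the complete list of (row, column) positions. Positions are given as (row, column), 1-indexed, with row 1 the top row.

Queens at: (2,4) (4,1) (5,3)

Row 1: attacked by (2,4)→{3,4,5}; (4,1)→{1,4}; (5,3)→{3}. Safe: 2, 6. Place at column 2.
Row 3: attacked by (1,2)→{2,4}; (2,4)→{3,4,5}; (4,1)→{1,2}; (5,3)→{1,3,5}. Safe: 6. Place at column 6.
Row 6: attacked by (1,2)→{2}; (2,4)→{4}; (3,6)→{3,6}; (4,1)→{1,3}; (5,3)→{2,3,4}. Safe: 5. Place at column 5.
Columns [2, 4, 6, 1, 3, 5], r−c [-1, -2, -3, 3, 2, 1], r+c [3, 6, 9, 5, 8, 11] are all distinct, so no two queens attack.

(1,2) (2,4) (3,6) (4,1) (5,3) (6,5)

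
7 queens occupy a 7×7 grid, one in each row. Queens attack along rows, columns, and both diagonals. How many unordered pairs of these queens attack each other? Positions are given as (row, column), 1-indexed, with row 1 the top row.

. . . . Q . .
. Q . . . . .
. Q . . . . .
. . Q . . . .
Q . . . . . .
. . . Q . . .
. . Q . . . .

6

Same column: (2,2)–(3,2) (column 2); (4,3)–(7,3) (column 3).
Same diagonal: (1,5)–(5,1) (|1−5| = |5−1| = 4); (3,2)–(4,3) (|3−4| = |2−3| = 1); (5,1)–(7,3) (|5−7| = |1−3| = 2); (6,4)–(7,3) (|6−7| = |4−3| = 1).
Total attacking pairs: 6.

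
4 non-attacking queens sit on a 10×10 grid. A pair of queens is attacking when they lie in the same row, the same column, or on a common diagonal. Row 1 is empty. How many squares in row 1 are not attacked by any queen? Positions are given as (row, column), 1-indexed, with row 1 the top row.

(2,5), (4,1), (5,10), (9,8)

4

(2,5) attacks row 1 at column 5 and diagonals 4, 6.
(4,1) attacks row 1 at column 1 and diagonals 4.
(5,10) attacks row 1 at column 10 and diagonals 6.
(9,8) attacks row 1 at column 8.
Attacked columns: {1, 4, 5, 6, 8, 10}. Safe: {2, 3, 7, 9}.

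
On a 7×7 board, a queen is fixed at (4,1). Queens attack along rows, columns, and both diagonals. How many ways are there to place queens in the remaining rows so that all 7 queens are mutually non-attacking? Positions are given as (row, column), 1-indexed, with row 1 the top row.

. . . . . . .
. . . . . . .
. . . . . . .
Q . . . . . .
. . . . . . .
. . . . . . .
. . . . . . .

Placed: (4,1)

Branch on row 1: col 2 → 2; col 3 → 1; col 5 → 0; col 6 → 2; col 7 → 1.
Sum: 2 + 1 + 0 + 2 + 1 = 6.

6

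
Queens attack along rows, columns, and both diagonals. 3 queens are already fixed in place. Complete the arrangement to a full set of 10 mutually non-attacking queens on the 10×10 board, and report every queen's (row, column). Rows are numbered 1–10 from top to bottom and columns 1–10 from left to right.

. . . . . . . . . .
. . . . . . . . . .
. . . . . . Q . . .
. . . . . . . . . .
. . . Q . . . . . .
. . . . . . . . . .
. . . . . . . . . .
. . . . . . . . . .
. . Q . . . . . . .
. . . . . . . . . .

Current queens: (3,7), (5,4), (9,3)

(1,1) (2,9) (3,7) (4,2) (5,4) (6,8) (7,10) (8,5) (9,3) (10,6)

Row 1: attacked by (3,7)→{5,7,9}; (5,4)→{4,8}; (9,3)→{3}. Safe: 1, 2, 6, 10. Place at column 1.
Row 2: attacked by (1,1)→{1,2}; (3,7)→{6,7,8}; (5,4)→{1,4,7}; (9,3)→{3,10}. Safe: 5, 9. Place at column 9.
Row 4: attacked by (1,1)→{1,4}; (2,9)→{7,9}; (3,7)→{6,7,8}; (5,4)→{3,4,5}; (9,3)→{3,8}. Safe: 2, 10. Place at column 2.
Row 6: attacked by (1,1)→{1,6}; (2,9)→{5,9}; (3,7)→{4,7,10}; (4,2)→{2,4}; (5,4)→{3,4,5}; (9,3)→{3,6}. Safe: 8. Place at column 8.
Row 7: attacked by (1,1)→{1,7}; (2,9)→{4,9}; (3,7)→{3,7}; (4,2)→{2,5}; (5,4)→{2,4,6}; (6,8)→{7,8,9}; (9,3)→{1,3,5}. Safe: 10. Place at column 10.
Row 8: attacked by (1,1)→{1,8}; (2,9)→{3,9}; (3,7)→{2,7}; (4,2)→{2,6}; (5,4)→{1,4,7}; (6,8)→{6,8,10}; (7,10)→{9,10}; (9,3)→{2,3,4}. Safe: 5. Place at column 5.
Row 10: attacked by (1,1)→{1,10}; (2,9)→{1,9}; (3,7)→{7}; (4,2)→{2,8}; (5,4)→{4,9}; (6,8)→{4,8}; (7,10)→{7,10}; (8,5)→{3,5,7}; (9,3)→{2,3,4}. Safe: 6. Place at column 6.
Columns [1, 9, 7, 2, 4, 8, 10, 5, 3, 6], r−c [0, -7, -4, 2, 1, -2, -3, 3, 6, 4], r+c [2, 11, 10, 6, 9, 14, 17, 13, 12, 16] are all distinct, so no two queens attack.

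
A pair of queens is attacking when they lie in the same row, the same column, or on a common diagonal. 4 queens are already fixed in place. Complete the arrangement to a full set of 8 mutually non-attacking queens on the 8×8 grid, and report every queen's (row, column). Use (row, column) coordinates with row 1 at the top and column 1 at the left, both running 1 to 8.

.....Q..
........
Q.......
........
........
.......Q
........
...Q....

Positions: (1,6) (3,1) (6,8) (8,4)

Row 2: attacked by (1,6)→{5,6,7}; (3,1)→{1,2}; (6,8)→{4,8}; (8,4)→{4}. Safe: 3. Place at column 3.
Row 4: attacked by (1,6)→{3,6}; (2,3)→{1,3,5}; (3,1)→{1,2}; (6,8)→{6,8}; (8,4)→{4,8}. Safe: 7. Place at column 7.
Row 5: attacked by (1,6)→{2,6}; (2,3)→{3,6}; (3,1)→{1,3}; (4,7)→{6,7,8}; (6,8)→{7,8}; (8,4)→{1,4,7}. Safe: 5. Place at column 5.
Row 7: attacked by (1,6)→{6}; (2,3)→{3,8}; (3,1)→{1,5}; (4,7)→{4,7}; (5,5)→{3,5,7}; (6,8)→{7,8}; (8,4)→{3,4,5}. Safe: 2. Place at column 2.
Columns [6, 3, 1, 7, 5, 8, 2, 4], r−c [-5, -1, 2, -3, 0, -2, 5, 4], r+c [7, 5, 4, 11, 10, 14, 9, 12] are all distinct, so no two queens attack.

(1,6) (2,3) (3,1) (4,7) (5,5) (6,8) (7,2) (8,4)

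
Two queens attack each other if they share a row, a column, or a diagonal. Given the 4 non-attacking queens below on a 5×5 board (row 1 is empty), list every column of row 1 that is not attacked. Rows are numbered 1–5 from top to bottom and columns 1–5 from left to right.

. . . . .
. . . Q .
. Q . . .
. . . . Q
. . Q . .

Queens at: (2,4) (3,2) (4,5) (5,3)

(2,4) attacks row 1 at column 4 and diagonals 3, 5.
(3,2) attacks row 1 at column 2 and diagonals 4.
(4,5) attacks row 1 at column 5 and diagonals 2.
(5,3) attacks row 1 at column 3.
Attacked columns: {2, 3, 4, 5}. Safe: {1}.

columns 1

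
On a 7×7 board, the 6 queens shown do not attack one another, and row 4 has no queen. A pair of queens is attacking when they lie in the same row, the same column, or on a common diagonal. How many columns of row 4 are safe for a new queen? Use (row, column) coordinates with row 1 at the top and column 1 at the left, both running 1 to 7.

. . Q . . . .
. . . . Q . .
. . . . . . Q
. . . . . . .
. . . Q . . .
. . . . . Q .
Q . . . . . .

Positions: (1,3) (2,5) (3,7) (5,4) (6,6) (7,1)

1

(1,3) attacks row 4 at column 3 and diagonals 6.
(2,5) attacks row 4 at column 5 and diagonals 3, 7.
(3,7) attacks row 4 at column 7 and diagonals 6.
(5,4) attacks row 4 at column 4 and diagonals 3, 5.
(6,6) attacks row 4 at column 6 and diagonals 4.
(7,1) attacks row 4 at column 1 and diagonals 4.
Attacked columns: {1, 3, 4, 5, 6, 7}. Safe: {2}.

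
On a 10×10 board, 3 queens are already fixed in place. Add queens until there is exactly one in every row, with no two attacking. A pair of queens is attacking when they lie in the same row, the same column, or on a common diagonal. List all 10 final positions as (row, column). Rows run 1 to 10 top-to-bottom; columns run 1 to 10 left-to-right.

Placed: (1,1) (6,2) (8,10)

(1,1) (2,9) (3,7) (4,3) (5,8) (6,2) (7,5) (8,10) (9,6) (10,4)

Row 2: attacked by (1,1)→{1,2}; (6,2)→{2,6}; (8,10)→{4,10}. Safe: 3, 5, 7, 8, 9. Place at column 9.
Row 3: attacked by (1,1)→{1,3}; (2,9)→{8,9,10}; (6,2)→{2,5}; (8,10)→{5,10}. Safe: 4, 6, 7. Place at column 7.
Row 4: attacked by (1,1)→{1,4}; (2,9)→{7,9}; (3,7)→{6,7,8}; (6,2)→{2,4}; (8,10)→{6,10}. Safe: 3, 5. Place at column 3.
Row 5: attacked by (1,1)→{1,5}; (2,9)→{6,9}; (3,7)→{5,7,9}; (4,3)→{2,3,4}; (6,2)→{1,2,3}; (8,10)→{7,10}. Safe: 8. Place at column 8.
Row 7: attacked by (1,1)→{1,7}; (2,9)→{4,9}; (3,7)→{3,7}; (4,3)→{3,6}; (5,8)→{6,8,10}; (6,2)→{1,2,3}; (8,10)→{9,10}. Safe: 5. Place at column 5.
Row 9: attacked by (1,1)→{1,9}; (2,9)→{2,9}; (3,7)→{1,7}; (4,3)→{3,8}; (5,8)→{4,8}; (6,2)→{2,5}; (7,5)→{3,5,7}; (8,10)→{9,10}. Safe: 6. Place at column 6.
Row 10: attacked by (1,1)→{1,10}; (2,9)→{1,9}; (3,7)→{7}; (4,3)→{3,9}; (5,8)→{3,8}; (6,2)→{2,6}; (7,5)→{2,5,8}; (8,10)→{8,10}; (9,6)→{5,6,7}. Safe: 4. Place at column 4.
Columns [1, 9, 7, 3, 8, 2, 5, 10, 6, 4], r−c [0, -7, -4, 1, -3, 4, 2, -2, 3, 6], r+c [2, 11, 10, 7, 13, 8, 12, 18, 15, 14] are all distinct, so no two queens attack.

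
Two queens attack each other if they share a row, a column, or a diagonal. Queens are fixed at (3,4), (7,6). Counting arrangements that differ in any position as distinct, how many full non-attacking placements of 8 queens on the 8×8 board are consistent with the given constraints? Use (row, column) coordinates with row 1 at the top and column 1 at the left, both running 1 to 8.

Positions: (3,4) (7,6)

3

Branch on row 1: col 1 → 0; col 3 → 0; col 5 → 3; col 7 → 0; col 8 → 0.
Sum: 0 + 0 + 3 + 0 + 0 = 3.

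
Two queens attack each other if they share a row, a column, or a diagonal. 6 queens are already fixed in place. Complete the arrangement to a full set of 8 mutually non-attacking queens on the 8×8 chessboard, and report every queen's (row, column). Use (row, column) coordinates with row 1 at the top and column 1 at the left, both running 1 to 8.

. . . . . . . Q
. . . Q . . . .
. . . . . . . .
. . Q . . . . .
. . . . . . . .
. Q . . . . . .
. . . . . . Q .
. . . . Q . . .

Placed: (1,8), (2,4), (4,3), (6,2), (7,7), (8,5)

Row 3: attacked by (1,8)→{6,8}; (2,4)→{3,4,5}; (4,3)→{2,3,4}; (6,2)→{2,5}; (7,7)→{3,7}; (8,5)→{5}. Safe: 1. Place at column 1.
Row 5: attacked by (1,8)→{4,8}; (2,4)→{1,4,7}; (3,1)→{1,3}; (4,3)→{2,3,4}; (6,2)→{1,2,3}; (7,7)→{5,7}; (8,5)→{2,5,8}. Safe: 6. Place at column 6.
Columns [8, 4, 1, 3, 6, 2, 7, 5], r−c [-7, -2, 2, 1, -1, 4, 0, 3], r+c [9, 6, 4, 7, 11, 8, 14, 13] are all distinct, so no two queens attack.

(1,8) (2,4) (3,1) (4,3) (5,6) (6,2) (7,7) (8,5)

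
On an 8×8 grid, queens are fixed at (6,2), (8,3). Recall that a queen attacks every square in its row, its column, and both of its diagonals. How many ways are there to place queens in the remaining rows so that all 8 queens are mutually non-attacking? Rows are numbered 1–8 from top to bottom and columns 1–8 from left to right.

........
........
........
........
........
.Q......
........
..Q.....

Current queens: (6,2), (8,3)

7

Branch on row 1: col 1 → 1; col 4 → 2; col 5 → 2; col 6 → 2; col 8 → 0.
Sum: 1 + 2 + 2 + 2 + 0 = 7.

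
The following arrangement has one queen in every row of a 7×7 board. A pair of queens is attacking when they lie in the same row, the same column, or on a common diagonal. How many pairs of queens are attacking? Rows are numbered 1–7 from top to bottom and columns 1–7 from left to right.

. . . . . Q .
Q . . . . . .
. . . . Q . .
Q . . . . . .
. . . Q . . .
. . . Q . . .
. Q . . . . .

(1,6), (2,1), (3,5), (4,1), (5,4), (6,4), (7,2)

Same column: (2,1)–(4,1) (column 1); (5,4)–(6,4) (column 4).
Same diagonal: (2,1)–(5,4) (|2−5| = |1−4| = 3); (5,4)–(7,2) (|5−7| = |4−2| = 2).
Total attacking pairs: 4.

4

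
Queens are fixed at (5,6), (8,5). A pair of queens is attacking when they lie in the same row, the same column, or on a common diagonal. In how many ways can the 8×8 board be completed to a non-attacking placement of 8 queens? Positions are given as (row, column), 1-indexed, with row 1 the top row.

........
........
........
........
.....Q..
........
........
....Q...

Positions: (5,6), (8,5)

6

Branch on row 1: col 1 → 0; col 3 → 1; col 4 → 2; col 7 → 2; col 8 → 1.
Sum: 0 + 1 + 2 + 2 + 1 = 6.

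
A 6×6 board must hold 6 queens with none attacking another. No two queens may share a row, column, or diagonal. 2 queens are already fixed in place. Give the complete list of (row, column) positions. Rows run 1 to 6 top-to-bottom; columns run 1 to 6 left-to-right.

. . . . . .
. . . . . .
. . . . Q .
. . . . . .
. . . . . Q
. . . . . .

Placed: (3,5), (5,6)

(1,4) (2,1) (3,5) (4,2) (5,6) (6,3)

Row 1: attacked by (3,5)→{3,5}; (5,6)→{2,6}. Safe: 1, 4. Place at column 4.
Row 2: attacked by (1,4)→{3,4,5}; (3,5)→{4,5,6}; (5,6)→{3,6}. Safe: 1, 2. Place at column 1.
Row 4: attacked by (1,4)→{1,4}; (2,1)→{1,3}; (3,5)→{4,5,6}; (5,6)→{5,6}. Safe: 2. Place at column 2.
Row 6: attacked by (1,4)→{4}; (2,1)→{1,5}; (3,5)→{2,5}; (4,2)→{2,4}; (5,6)→{5,6}. Safe: 3. Place at column 3.
Columns [4, 1, 5, 2, 6, 3], r−c [-3, 1, -2, 2, -1, 3], r+c [5, 3, 8, 6, 11, 9] are all distinct, so no two queens attack.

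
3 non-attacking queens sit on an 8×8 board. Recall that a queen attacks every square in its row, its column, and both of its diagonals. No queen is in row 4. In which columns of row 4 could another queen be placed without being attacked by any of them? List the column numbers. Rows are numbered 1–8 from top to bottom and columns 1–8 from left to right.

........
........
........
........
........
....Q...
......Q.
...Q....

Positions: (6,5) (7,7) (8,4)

(6,5) attacks row 4 at column 5 and diagonals 3, 7.
(7,7) attacks row 4 at column 7 and diagonals 4.
(8,4) attacks row 4 at column 4 and diagonals 8.
Attacked columns: {3, 4, 5, 7, 8}. Safe: {1, 2, 6}.

columns 1, 2, 6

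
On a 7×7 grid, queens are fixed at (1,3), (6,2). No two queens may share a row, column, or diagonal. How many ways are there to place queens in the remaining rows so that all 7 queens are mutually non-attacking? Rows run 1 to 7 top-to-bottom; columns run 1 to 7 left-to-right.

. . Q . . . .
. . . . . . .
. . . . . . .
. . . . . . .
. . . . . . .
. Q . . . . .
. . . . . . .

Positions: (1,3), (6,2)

Branch on row 2: col 1 → 0; col 5 → 0; col 7 → 1.
Sum: 0 + 0 + 1 = 1.

1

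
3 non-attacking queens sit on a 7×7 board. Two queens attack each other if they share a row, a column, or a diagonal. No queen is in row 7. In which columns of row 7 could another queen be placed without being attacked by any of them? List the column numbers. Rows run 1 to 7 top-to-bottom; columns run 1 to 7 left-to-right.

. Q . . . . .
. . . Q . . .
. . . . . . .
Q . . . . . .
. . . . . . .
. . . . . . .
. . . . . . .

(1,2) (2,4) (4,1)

columns 3, 5, 6, 7

(1,2) attacks row 7 at column 2.
(2,4) attacks row 7 at column 4.
(4,1) attacks row 7 at column 1 and diagonals 4.
Attacked columns: {1, 2, 4}. Safe: {3, 5, 6, 7}.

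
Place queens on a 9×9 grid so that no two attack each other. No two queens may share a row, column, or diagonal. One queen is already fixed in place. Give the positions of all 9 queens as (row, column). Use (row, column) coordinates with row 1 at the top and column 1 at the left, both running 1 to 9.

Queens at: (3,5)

Row 1: attacked by (3,5)→{3,5,7}. Safe: 1, 2, 4, 6, 8, 9. Place at column 1.
Row 2: attacked by (1,1)→{1,2}; (3,5)→{4,5,6}. Safe: 3, 7, 8, 9. Place at column 7.
Row 4: attacked by (1,1)→{1,4}; (2,7)→{5,7,9}; (3,5)→{4,5,6}. Safe: 2, 3, 8. Place at column 8.
Row 5: attacked by (1,1)→{1,5}; (2,7)→{4,7}; (3,5)→{3,5,7}; (4,8)→{7,8,9}. Safe: 2, 6. Place at column 2.
Row 6: attacked by (1,1)→{1,6}; (2,7)→{3,7}; (3,5)→{2,5,8}; (4,8)→{6,8}; (5,2)→{1,2,3}. Safe: 4, 9. Place at column 9.
Row 7: attacked by (1,1)→{1,7}; (2,7)→{2,7}; (3,5)→{1,5,9}; (4,8)→{5,8}; (5,2)→{2,4}; (6,9)→{8,9}. Safe: 3, 6. Place at column 3.
Row 8: attacked by (1,1)→{1,8}; (2,7)→{1,7}; (3,5)→{5}; (4,8)→{4,8}; (5,2)→{2,5}; (6,9)→{7,9}; (7,3)→{2,3,4}. Safe: 6. Place at column 6.
Row 9: attacked by (1,1)→{1,9}; (2,7)→{7}; (3,5)→{5}; (4,8)→{3,8}; (5,2)→{2,6}; (6,9)→{6,9}; (7,3)→{1,3,5}; (8,6)→{5,6,7}. Safe: 4. Place at column 4.
Columns [1, 7, 5, 8, 2, 9, 3, 6, 4], r−c [0, -5, -2, -4, 3, -3, 4, 2, 5], r+c [2, 9, 8, 12, 7, 15, 10, 14, 13] are all distinct, so no two queens attack.

(1,1) (2,7) (3,5) (4,8) (5,2) (6,9) (7,3) (8,6) (9,4)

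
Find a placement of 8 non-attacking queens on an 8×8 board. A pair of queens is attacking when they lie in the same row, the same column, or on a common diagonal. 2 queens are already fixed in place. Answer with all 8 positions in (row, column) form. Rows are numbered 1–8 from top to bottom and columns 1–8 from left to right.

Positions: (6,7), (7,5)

(1,6) (2,8) (3,2) (4,4) (5,1) (6,7) (7,5) (8,3)

Row 1: attacked by (6,7)→{2,7}; (7,5)→{5}. Safe: 1, 3, 4, 6, 8. Place at column 6.
Row 2: attacked by (1,6)→{5,6,7}; (6,7)→{3,7}; (7,5)→{5}. Safe: 1, 2, 4, 8. Place at column 8.
Row 3: attacked by (1,6)→{4,6,8}; (2,8)→{7,8}; (6,7)→{4,7}; (7,5)→{1,5}. Safe: 2, 3. Place at column 2.
Row 4: attacked by (1,6)→{3,6}; (2,8)→{6,8}; (3,2)→{1,2,3}; (6,7)→{5,7}; (7,5)→{2,5,8}. Safe: 4. Place at column 4.
Row 5: attacked by (1,6)→{2,6}; (2,8)→{5,8}; (3,2)→{2,4}; (4,4)→{3,4,5}; (6,7)→{6,7,8}; (7,5)→{3,5,7}. Safe: 1. Place at column 1.
Row 8: attacked by (1,6)→{6}; (2,8)→{2,8}; (3,2)→{2,7}; (4,4)→{4,8}; (5,1)→{1,4}; (6,7)→{5,7}; (7,5)→{4,5,6}. Safe: 3. Place at column 3.
Columns [6, 8, 2, 4, 1, 7, 5, 3], r−c [-5, -6, 1, 0, 4, -1, 2, 5], r+c [7, 10, 5, 8, 6, 13, 12, 11] are all distinct, so no two queens attack.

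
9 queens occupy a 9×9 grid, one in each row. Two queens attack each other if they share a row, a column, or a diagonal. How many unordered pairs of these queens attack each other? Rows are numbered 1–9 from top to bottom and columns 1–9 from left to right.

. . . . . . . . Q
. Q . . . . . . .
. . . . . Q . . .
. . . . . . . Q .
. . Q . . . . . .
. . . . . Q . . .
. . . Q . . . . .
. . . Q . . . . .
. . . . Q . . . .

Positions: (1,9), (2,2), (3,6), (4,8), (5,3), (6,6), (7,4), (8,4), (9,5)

Same column: (3,6)–(6,6) (column 6); (7,4)–(8,4) (column 4).
Same diagonal: (2,2)–(6,6) (|2−6| = |2−6| = 4); (4,8)–(6,6) (|4−6| = |8−6| = 2); (4,8)–(8,4) (|4−8| = |8−4| = 4); (6,6)–(8,4) (|6−8| = |6−4| = 2); (8,4)–(9,5) (|8−9| = |4−5| = 1).
Total attacking pairs: 7.

7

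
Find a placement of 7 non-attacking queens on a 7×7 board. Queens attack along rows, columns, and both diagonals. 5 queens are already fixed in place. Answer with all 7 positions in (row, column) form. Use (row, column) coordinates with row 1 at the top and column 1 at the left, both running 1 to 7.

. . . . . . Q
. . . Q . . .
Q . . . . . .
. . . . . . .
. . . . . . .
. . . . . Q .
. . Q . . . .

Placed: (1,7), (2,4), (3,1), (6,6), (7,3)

(1,7) (2,4) (3,1) (4,5) (5,2) (6,6) (7,3)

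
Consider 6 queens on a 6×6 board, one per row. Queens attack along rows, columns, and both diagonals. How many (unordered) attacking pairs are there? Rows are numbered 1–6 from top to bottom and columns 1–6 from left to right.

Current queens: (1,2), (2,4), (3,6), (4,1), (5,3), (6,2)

Same column: (1,2)–(6,2) (column 2).
Same diagonal: (5,3)–(6,2) (|5−6| = |3−2| = 1).
Total attacking pairs: 2.

2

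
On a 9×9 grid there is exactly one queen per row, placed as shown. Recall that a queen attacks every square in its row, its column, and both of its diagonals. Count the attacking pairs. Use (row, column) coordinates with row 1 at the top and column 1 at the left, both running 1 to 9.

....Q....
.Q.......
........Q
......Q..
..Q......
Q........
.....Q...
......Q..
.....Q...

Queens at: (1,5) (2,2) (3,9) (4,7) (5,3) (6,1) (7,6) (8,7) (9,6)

4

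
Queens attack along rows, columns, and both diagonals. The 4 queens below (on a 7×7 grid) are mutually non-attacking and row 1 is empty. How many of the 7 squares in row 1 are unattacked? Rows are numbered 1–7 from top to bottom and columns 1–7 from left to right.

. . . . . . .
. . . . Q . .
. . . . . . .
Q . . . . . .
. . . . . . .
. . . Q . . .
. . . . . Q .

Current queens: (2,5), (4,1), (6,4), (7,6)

(2,5) attacks row 1 at column 5 and diagonals 4, 6.
(4,1) attacks row 1 at column 1 and diagonals 4.
(6,4) attacks row 1 at column 4.
(7,6) attacks row 1 at column 6.
Attacked columns: {1, 4, 5, 6}. Safe: {2, 3, 7}.

3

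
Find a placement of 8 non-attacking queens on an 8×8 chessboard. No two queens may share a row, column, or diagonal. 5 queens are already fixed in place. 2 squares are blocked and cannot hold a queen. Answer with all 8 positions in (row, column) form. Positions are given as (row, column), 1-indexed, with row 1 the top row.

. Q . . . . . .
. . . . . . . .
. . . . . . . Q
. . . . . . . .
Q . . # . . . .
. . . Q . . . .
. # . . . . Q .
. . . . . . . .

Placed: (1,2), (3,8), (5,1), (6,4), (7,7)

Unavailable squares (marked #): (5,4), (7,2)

(1,2) (2,6) (3,8) (4,3) (5,1) (6,4) (7,7) (8,5)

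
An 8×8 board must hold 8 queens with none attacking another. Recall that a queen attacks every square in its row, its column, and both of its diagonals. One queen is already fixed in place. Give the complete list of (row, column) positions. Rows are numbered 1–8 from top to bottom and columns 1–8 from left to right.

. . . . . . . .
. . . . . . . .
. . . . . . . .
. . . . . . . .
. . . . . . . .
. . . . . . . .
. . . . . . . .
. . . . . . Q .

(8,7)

(1,4) (2,2) (3,8) (4,6) (5,1) (6,3) (7,5) (8,7)

Row 1: attacked by (8,7)→{7}. Safe: 1, 2, 3, 4, 5, 6, 8. Place at column 4.
Row 2: attacked by (1,4)→{3,4,5}; (8,7)→{1,7}. Safe: 2, 6, 8. Place at column 2.
Row 3: attacked by (1,4)→{2,4,6}; (2,2)→{1,2,3}; (8,7)→{2,7}. Safe: 5, 8. Place at column 8.
Row 4: attacked by (1,4)→{1,4,7}; (2,2)→{2,4}; (3,8)→{7,8}; (8,7)→{3,7}. Safe: 5, 6. Place at column 6.
Row 5: attacked by (1,4)→{4,8}; (2,2)→{2,5}; (3,8)→{6,8}; (4,6)→{5,6,7}; (8,7)→{4,7}. Safe: 1, 3. Place at column 1.
Row 6: attacked by (1,4)→{4}; (2,2)→{2,6}; (3,8)→{5,8}; (4,6)→{4,6,8}; (5,1)→{1,2}; (8,7)→{5,7}. Safe: 3. Place at column 3.
Row 7: attacked by (1,4)→{4}; (2,2)→{2,7}; (3,8)→{4,8}; (4,6)→{3,6}; (5,1)→{1,3}; (6,3)→{2,3,4}; (8,7)→{6,7,8}. Safe: 5. Place at column 5.
Columns [4, 2, 8, 6, 1, 3, 5, 7], r−c [-3, 0, -5, -2, 4, 3, 2, 1], r+c [5, 4, 11, 10, 6, 9, 12, 15] are all distinct, so no two queens attack.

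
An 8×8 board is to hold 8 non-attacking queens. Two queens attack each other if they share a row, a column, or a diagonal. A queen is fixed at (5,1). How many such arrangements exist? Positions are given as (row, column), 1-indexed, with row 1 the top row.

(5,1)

18

Branch on row 1: col 2 → 3; col 3 → 4; col 4 → 5; col 6 → 4; col 7 → 1; col 8 → 1.
Sum: 3 + 4 + 5 + 4 + 1 + 1 = 18.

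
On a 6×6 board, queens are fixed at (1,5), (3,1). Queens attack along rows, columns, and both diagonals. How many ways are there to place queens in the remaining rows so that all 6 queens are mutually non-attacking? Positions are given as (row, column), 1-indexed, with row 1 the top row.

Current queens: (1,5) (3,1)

1

Branch on row 2: col 3 → 1.
Sum: 1 = 1.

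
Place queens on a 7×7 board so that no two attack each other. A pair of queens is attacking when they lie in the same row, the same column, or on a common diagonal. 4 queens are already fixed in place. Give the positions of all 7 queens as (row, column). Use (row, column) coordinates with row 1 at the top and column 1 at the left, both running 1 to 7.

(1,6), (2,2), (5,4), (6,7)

(1,6) (2,2) (3,5) (4,1) (5,4) (6,7) (7,3)

Row 3: attacked by (1,6)→{4,6}; (2,2)→{1,2,3}; (5,4)→{2,4,6}; (6,7)→{4,7}. Safe: 5. Place at column 5.
Row 4: attacked by (1,6)→{3,6}; (2,2)→{2,4}; (3,5)→{4,5,6}; (5,4)→{3,4,5}; (6,7)→{5,7}. Safe: 1. Place at column 1.
Row 7: attacked by (1,6)→{6}; (2,2)→{2,7}; (3,5)→{1,5}; (4,1)→{1,4}; (5,4)→{2,4,6}; (6,7)→{6,7}. Safe: 3. Place at column 3.
Columns [6, 2, 5, 1, 4, 7, 3], r−c [-5, 0, -2, 3, 1, -1, 4], r+c [7, 4, 8, 5, 9, 13, 10] are all distinct, so no two queens attack.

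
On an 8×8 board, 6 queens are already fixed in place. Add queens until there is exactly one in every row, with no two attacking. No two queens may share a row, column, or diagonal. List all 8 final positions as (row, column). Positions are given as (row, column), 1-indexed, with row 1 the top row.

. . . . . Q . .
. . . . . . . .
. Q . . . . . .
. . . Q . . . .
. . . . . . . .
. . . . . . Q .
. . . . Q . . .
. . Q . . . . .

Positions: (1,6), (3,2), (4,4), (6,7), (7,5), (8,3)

(1,6) (2,8) (3,2) (4,4) (5,1) (6,7) (7,5) (8,3)

Row 2: attacked by (1,6)→{5,6,7}; (3,2)→{1,2,3}; (4,4)→{2,4,6}; (6,7)→{3,7}; (7,5)→{5}; (8,3)→{3}. Safe: 8. Place at column 8.
Row 5: attacked by (1,6)→{2,6}; (2,8)→{5,8}; (3,2)→{2,4}; (4,4)→{3,4,5}; (6,7)→{6,7,8}; (7,5)→{3,5,7}; (8,3)→{3,6}. Safe: 1. Place at column 1.
Columns [6, 8, 2, 4, 1, 7, 5, 3], r−c [-5, -6, 1, 0, 4, -1, 2, 5], r+c [7, 10, 5, 8, 6, 13, 12, 11] are all distinct, so no two queens attack.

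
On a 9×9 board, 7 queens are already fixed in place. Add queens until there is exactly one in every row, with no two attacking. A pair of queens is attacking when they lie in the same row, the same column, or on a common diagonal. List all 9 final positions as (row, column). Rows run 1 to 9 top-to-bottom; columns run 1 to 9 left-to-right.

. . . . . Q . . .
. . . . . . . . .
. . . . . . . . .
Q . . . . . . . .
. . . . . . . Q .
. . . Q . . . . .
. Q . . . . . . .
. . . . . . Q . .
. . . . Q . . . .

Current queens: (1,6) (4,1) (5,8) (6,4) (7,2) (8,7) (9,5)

(1,6) (2,9) (3,3) (4,1) (5,8) (6,4) (7,2) (8,7) (9,5)

Row 2: attacked by (1,6)→{5,6,7}; (4,1)→{1,3}; (5,8)→{5,8}; (6,4)→{4,8}; (7,2)→{2,7}; (8,7)→{1,7}; (9,5)→{5}. Safe: 9. Place at column 9.
Row 3: attacked by (1,6)→{4,6,8}; (2,9)→{8,9}; (4,1)→{1,2}; (5,8)→{6,8}; (6,4)→{1,4,7}; (7,2)→{2,6}; (8,7)→{2,7}; (9,5)→{5}. Safe: 3. Place at column 3.
Columns [6, 9, 3, 1, 8, 4, 2, 7, 5], r−c [-5, -7, 0, 3, -3, 2, 5, 1, 4], r+c [7, 11, 6, 5, 13, 10, 9, 15, 14] are all distinct, so no two queens attack.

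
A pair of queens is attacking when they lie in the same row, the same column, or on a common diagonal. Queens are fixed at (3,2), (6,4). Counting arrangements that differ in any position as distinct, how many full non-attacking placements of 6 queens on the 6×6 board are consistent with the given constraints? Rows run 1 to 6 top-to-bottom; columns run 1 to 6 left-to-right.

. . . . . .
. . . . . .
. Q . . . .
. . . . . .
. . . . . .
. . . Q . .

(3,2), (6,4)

1

Branch on row 1: col 1 → 0; col 3 → 1; col 5 → 0; col 6 → 0.
Sum: 0 + 1 + 0 + 0 = 1.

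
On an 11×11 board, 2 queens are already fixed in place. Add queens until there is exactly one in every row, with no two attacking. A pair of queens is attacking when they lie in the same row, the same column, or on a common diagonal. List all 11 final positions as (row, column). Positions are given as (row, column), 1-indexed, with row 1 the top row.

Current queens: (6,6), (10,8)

(1,3) (2,9) (3,7) (4,5) (5,2) (6,6) (7,1) (8,11) (9,4) (10,8) (11,10)

Row 1: attacked by (6,6)→{1,6,11}; (10,8)→{8}. Safe: 2, 3, 4, 5, 7, 9, 10. Place at column 3.
Row 2: attacked by (1,3)→{2,3,4}; (6,6)→{2,6,10}; (10,8)→{8}. Safe: 1, 5, 7, 9, 11. Place at column 9.
Row 3: attacked by (1,3)→{1,3,5}; (2,9)→{8,9,10}; (6,6)→{3,6,9}; (10,8)→{1,8}. Safe: 2, 4, 7, 11. Place at column 7.
Row 4: attacked by (1,3)→{3,6}; (2,9)→{7,9,11}; (3,7)→{6,7,8}; (6,6)→{4,6,8}; (10,8)→{2,8}. Safe: 1, 5, 10. Place at column 5.
Row 5: attacked by (1,3)→{3,7}; (2,9)→{6,9}; (3,7)→{5,7,9}; (4,5)→{4,5,6}; (6,6)→{5,6,7}; (10,8)→{3,8}. Safe: 1, 2, 10, 11. Place at column 2.
Row 7: attacked by (1,3)→{3,9}; (2,9)→{4,9}; (3,7)→{3,7,11}; (4,5)→{2,5,8}; (5,2)→{2,4}; (6,6)→{5,6,7}; (10,8)→{5,8,11}. Safe: 1, 10. Place at column 1.
Row 8: attacked by (1,3)→{3,10}; (2,9)→{3,9}; (3,7)→{2,7}; (4,5)→{1,5,9}; (5,2)→{2,5}; (6,6)→{4,6,8}; (7,1)→{1,2}; (10,8)→{6,8,10}. Safe: 11. Place at column 11.
Row 9: attacked by (1,3)→{3,11}; (2,9)→{2,9}; (3,7)→{1,7}; (4,5)→{5,10}; (5,2)→{2,6}; (6,6)→{3,6,9}; (7,1)→{1,3}; (8,11)→{10,11}; (10,8)→{7,8,9}. Safe: 4. Place at column 4.
Row 11: attacked by (1,3)→{3}; (2,9)→{9}; (3,7)→{7}; (4,5)→{5}; (5,2)→{2,8}; (6,6)→{1,6,11}; (7,1)→{1,5}; (8,11)→{8,11}; (9,4)→{2,4,6}; (10,8)→{7,8,9}. Safe: 10. Place at column 10.
Columns [3, 9, 7, 5, 2, 6, 1, 11, 4, 8, 10], r−c [-2, -7, -4, -1, 3, 0, 6, -3, 5, 2, 1], r+c [4, 11, 10, 9, 7, 12, 8, 19, 13, 18, 21] are all distinct, so no two queens attack.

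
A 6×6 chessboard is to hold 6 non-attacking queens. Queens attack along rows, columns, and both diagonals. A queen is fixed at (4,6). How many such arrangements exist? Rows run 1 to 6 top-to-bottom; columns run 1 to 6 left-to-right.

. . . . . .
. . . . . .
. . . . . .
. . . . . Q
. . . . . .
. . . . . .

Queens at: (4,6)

1

Branch on row 1: col 1 → 0; col 2 → 0; col 4 → 0; col 5 → 1.
Sum: 0 + 0 + 0 + 1 = 1.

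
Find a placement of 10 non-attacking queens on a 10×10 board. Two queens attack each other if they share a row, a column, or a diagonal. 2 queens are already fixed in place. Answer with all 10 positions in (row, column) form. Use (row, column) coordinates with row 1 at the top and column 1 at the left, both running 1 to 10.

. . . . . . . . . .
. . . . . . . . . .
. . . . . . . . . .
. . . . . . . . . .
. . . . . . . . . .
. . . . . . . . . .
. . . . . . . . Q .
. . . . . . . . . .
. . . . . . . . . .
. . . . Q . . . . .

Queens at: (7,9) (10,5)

(1,10) (2,8) (3,2) (4,4) (5,1) (6,7) (7,9) (8,6) (9,3) (10,5)

Row 1: attacked by (7,9)→{3,9}; (10,5)→{5}. Safe: 1, 2, 4, 6, 7, 8, 10. Place at column 10.
Row 2: attacked by (1,10)→{9,10}; (7,9)→{4,9}; (10,5)→{5}. Safe: 1, 2, 3, 6, 7, 8. Place at column 8.
Row 3: attacked by (1,10)→{8,10}; (2,8)→{7,8,9}; (7,9)→{5,9}; (10,5)→{5}. Safe: 1, 2, 3, 4, 6. Place at column 2.
Row 4: attacked by (1,10)→{7,10}; (2,8)→{6,8,10}; (3,2)→{1,2,3}; (7,9)→{6,9}; (10,5)→{5}. Safe: 4. Place at column 4.
Row 5: attacked by (1,10)→{6,10}; (2,8)→{5,8}; (3,2)→{2,4}; (4,4)→{3,4,5}; (7,9)→{7,9}; (10,5)→{5,10}. Safe: 1. Place at column 1.
Row 6: attacked by (1,10)→{5,10}; (2,8)→{4,8}; (3,2)→{2,5}; (4,4)→{2,4,6}; (5,1)→{1,2}; (7,9)→{8,9,10}; (10,5)→{1,5,9}. Safe: 3, 7. Place at column 7.
Row 8: attacked by (1,10)→{3,10}; (2,8)→{2,8}; (3,2)→{2,7}; (4,4)→{4,8}; (5,1)→{1,4}; (6,7)→{5,7,9}; (7,9)→{8,9,10}; (10,5)→{3,5,7}. Safe: 6. Place at column 6.
Row 9: attacked by (1,10)→{2,10}; (2,8)→{1,8}; (3,2)→{2,8}; (4,4)→{4,9}; (5,1)→{1,5}; (6,7)→{4,7,10}; (7,9)→{7,9}; (8,6)→{5,6,7}; (10,5)→{4,5,6}. Safe: 3. Place at column 3.
Columns [10, 8, 2, 4, 1, 7, 9, 6, 3, 5], r−c [-9, -6, 1, 0, 4, -1, -2, 2, 6, 5], r+c [11, 10, 5, 8, 6, 13, 16, 14, 12, 15] are all distinct, so no two queens attack.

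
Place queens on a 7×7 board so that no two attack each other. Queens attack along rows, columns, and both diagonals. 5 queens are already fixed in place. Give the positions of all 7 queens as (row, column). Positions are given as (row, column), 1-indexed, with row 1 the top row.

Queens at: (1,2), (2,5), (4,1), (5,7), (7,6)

(1,2) (2,5) (3,3) (4,1) (5,7) (6,4) (7,6)

Row 3: attacked by (1,2)→{2,4}; (2,5)→{4,5,6}; (4,1)→{1,2}; (5,7)→{5,7}; (7,6)→{2,6}. Safe: 3. Place at column 3.
Row 6: attacked by (1,2)→{2,7}; (2,5)→{1,5}; (3,3)→{3,6}; (4,1)→{1,3}; (5,7)→{6,7}; (7,6)→{5,6,7}. Safe: 4. Place at column 4.
Columns [2, 5, 3, 1, 7, 4, 6], r−c [-1, -3, 0, 3, -2, 2, 1], r+c [3, 7, 6, 5, 12, 10, 13] are all distinct, so no two queens attack.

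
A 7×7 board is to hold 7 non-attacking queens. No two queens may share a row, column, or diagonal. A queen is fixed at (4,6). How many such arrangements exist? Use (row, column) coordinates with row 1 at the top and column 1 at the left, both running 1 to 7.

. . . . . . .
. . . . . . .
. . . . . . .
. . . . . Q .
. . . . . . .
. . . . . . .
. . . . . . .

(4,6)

6

Branch on row 1: col 1 → 1; col 2 → 0; col 4 → 2; col 5 → 2; col 7 → 1.
Sum: 1 + 0 + 2 + 2 + 1 = 6.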